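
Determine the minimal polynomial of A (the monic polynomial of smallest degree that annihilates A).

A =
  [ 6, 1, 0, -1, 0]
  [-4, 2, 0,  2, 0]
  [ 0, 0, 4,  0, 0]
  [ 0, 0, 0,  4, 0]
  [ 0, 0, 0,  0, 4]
x^2 - 8*x + 16

The characteristic polynomial is χ_A(x) = (x - 4)^5, so the eigenvalues are known. The minimal polynomial is
  m_A(x) = Π_λ (x − λ)^{k_λ}
where k_λ is the size of the *largest* Jordan block for λ (equivalently, the smallest k with (A − λI)^k v = 0 for every generalised eigenvector v of λ).

  λ = 4: largest Jordan block has size 2, contributing (x − 4)^2

So m_A(x) = (x - 4)^2 = x^2 - 8*x + 16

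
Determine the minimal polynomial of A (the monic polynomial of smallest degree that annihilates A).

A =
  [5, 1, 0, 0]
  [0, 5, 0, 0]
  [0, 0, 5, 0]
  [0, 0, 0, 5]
x^2 - 10*x + 25

The characteristic polynomial is χ_A(x) = (x - 5)^4, so the eigenvalues are known. The minimal polynomial is
  m_A(x) = Π_λ (x − λ)^{k_λ}
where k_λ is the size of the *largest* Jordan block for λ (equivalently, the smallest k with (A − λI)^k v = 0 for every generalised eigenvector v of λ).

  λ = 5: largest Jordan block has size 2, contributing (x − 5)^2

So m_A(x) = (x - 5)^2 = x^2 - 10*x + 25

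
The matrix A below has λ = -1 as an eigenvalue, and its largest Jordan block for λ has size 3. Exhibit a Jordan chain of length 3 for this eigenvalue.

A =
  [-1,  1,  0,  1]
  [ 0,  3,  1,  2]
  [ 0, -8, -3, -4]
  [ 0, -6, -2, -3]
A Jordan chain for λ = -1 of length 3:
v_1 = (-2, -4, 8, 4)ᵀ
v_2 = (1, 4, -8, -6)ᵀ
v_3 = (0, 1, 0, 0)ᵀ

Let N = A − (-1)·I. We want v_3 with N^3 v_3 = 0 but N^2 v_3 ≠ 0; then v_{j-1} := N · v_j for j = 3, …, 2.

Pick v_3 = (0, 1, 0, 0)ᵀ.
Then v_2 = N · v_3 = (1, 4, -8, -6)ᵀ.
Then v_1 = N · v_2 = (-2, -4, 8, 4)ᵀ.

Sanity check: (A − (-1)·I) v_1 = (0, 0, 0, 0)ᵀ = 0. ✓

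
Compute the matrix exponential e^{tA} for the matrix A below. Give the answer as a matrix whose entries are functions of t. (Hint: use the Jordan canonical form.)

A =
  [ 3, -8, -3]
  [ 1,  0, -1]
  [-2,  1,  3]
e^{tA} =
  [-t^2*exp(2*t)/2 + t*exp(2*t) + exp(2*t), 5*t^2*exp(2*t)/2 - 8*t*exp(2*t), t^2*exp(2*t) - 3*t*exp(2*t)]
  [t^2*exp(2*t)/2 + t*exp(2*t), -5*t^2*exp(2*t)/2 - 2*t*exp(2*t) + exp(2*t), -t^2*exp(2*t) - t*exp(2*t)]
  [-3*t^2*exp(2*t)/2 - 2*t*exp(2*t), 15*t^2*exp(2*t)/2 + t*exp(2*t), 3*t^2*exp(2*t) + t*exp(2*t) + exp(2*t)]

Strategy: write A = P · J · P⁻¹ where J is a Jordan canonical form, so e^{tA} = P · e^{tJ} · P⁻¹, and e^{tJ} can be computed block-by-block.

A has Jordan form
J =
  [2, 1, 0]
  [0, 2, 1]
  [0, 0, 2]
(up to reordering of blocks).

Per-block formulas:
  For a 3×3 Jordan block J_3(2): exp(t · J_3(2)) = e^(2t)·(I + t·N + (t^2/2)·N^2), where N is the 3×3 nilpotent shift.

After assembling e^{tJ} and conjugating by P, we get:

e^{tA} =
  [-t^2*exp(2*t)/2 + t*exp(2*t) + exp(2*t), 5*t^2*exp(2*t)/2 - 8*t*exp(2*t), t^2*exp(2*t) - 3*t*exp(2*t)]
  [t^2*exp(2*t)/2 + t*exp(2*t), -5*t^2*exp(2*t)/2 - 2*t*exp(2*t) + exp(2*t), -t^2*exp(2*t) - t*exp(2*t)]
  [-3*t^2*exp(2*t)/2 - 2*t*exp(2*t), 15*t^2*exp(2*t)/2 + t*exp(2*t), 3*t^2*exp(2*t) + t*exp(2*t) + exp(2*t)]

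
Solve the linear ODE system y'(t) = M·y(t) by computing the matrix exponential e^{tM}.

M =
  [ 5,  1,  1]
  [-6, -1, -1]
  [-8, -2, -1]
e^{tM} =
  [t^2*exp(t) + 4*t*exp(t) + exp(t), t*exp(t), t^2*exp(t)/2 + t*exp(t)]
  [-2*t^2*exp(t) - 6*t*exp(t), -2*t*exp(t) + exp(t), -t^2*exp(t) - t*exp(t)]
  [-2*t^2*exp(t) - 8*t*exp(t), -2*t*exp(t), -t^2*exp(t) - 2*t*exp(t) + exp(t)]

Strategy: write M = P · J · P⁻¹ where J is a Jordan canonical form, so e^{tM} = P · e^{tJ} · P⁻¹, and e^{tJ} can be computed block-by-block.

M has Jordan form
J =
  [1, 1, 0]
  [0, 1, 1]
  [0, 0, 1]
(up to reordering of blocks).

Per-block formulas:
  For a 3×3 Jordan block J_3(1): exp(t · J_3(1)) = e^(1t)·(I + t·N + (t^2/2)·N^2), where N is the 3×3 nilpotent shift.

After assembling e^{tJ} and conjugating by P, we get:

e^{tM} =
  [t^2*exp(t) + 4*t*exp(t) + exp(t), t*exp(t), t^2*exp(t)/2 + t*exp(t)]
  [-2*t^2*exp(t) - 6*t*exp(t), -2*t*exp(t) + exp(t), -t^2*exp(t) - t*exp(t)]
  [-2*t^2*exp(t) - 8*t*exp(t), -2*t*exp(t), -t^2*exp(t) - 2*t*exp(t) + exp(t)]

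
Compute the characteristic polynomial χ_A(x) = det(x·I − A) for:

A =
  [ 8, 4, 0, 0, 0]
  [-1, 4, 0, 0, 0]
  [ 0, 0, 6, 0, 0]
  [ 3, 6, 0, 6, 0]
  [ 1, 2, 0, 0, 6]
x^5 - 30*x^4 + 360*x^3 - 2160*x^2 + 6480*x - 7776

Expanding det(x·I − A) (e.g. by cofactor expansion or by noting that A is similar to its Jordan form J, which has the same characteristic polynomial as A) gives
  χ_A(x) = x^5 - 30*x^4 + 360*x^3 - 2160*x^2 + 6480*x - 7776
which factors as (x - 6)^5. The eigenvalues (with algebraic multiplicities) are λ = 6 with multiplicity 5.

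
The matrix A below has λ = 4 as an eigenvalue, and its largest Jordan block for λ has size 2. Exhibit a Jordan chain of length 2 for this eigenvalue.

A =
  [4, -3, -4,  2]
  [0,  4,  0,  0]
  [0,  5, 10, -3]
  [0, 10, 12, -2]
A Jordan chain for λ = 4 of length 2:
v_1 = (-3, 0, 5, 10)ᵀ
v_2 = (0, 1, 0, 0)ᵀ

Let N = A − (4)·I. We want v_2 with N^2 v_2 = 0 but N^1 v_2 ≠ 0; then v_{j-1} := N · v_j for j = 2, …, 2.

Pick v_2 = (0, 1, 0, 0)ᵀ.
Then v_1 = N · v_2 = (-3, 0, 5, 10)ᵀ.

Sanity check: (A − (4)·I) v_1 = (0, 0, 0, 0)ᵀ = 0. ✓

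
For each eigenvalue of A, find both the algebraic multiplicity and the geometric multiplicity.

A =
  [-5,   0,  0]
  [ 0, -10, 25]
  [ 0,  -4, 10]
λ = -5: alg = 1, geom = 1; λ = 0: alg = 2, geom = 1

Step 1 — factor the characteristic polynomial to read off the algebraic multiplicities:
  χ_A(x) = x^2*(x + 5)

Step 2 — compute geometric multiplicities via the rank-nullity identity g(λ) = n − rank(A − λI):
  rank(A − (-5)·I) = 2, so dim ker(A − (-5)·I) = n − 2 = 1
  rank(A − (0)·I) = 2, so dim ker(A − (0)·I) = n − 2 = 1

Summary:
  λ = -5: algebraic multiplicity = 1, geometric multiplicity = 1
  λ = 0: algebraic multiplicity = 2, geometric multiplicity = 1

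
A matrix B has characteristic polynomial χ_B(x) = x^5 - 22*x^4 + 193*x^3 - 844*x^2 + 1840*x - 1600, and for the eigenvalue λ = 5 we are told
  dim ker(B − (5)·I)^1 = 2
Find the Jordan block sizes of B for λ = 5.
Block sizes for λ = 5: [1, 1]

From the dimensions of kernels of powers, the number of Jordan blocks of size at least j is d_j − d_{j−1} where d_j = dim ker(N^j) (with d_0 = 0). Computing the differences gives [2].
The number of blocks of size exactly k is (#blocks of size ≥ k) − (#blocks of size ≥ k + 1), so the partition is: 2 block(s) of size 1.
In nonincreasing order the block sizes are [1, 1].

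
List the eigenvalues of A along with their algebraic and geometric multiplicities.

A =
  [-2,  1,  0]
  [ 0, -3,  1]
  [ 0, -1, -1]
λ = -2: alg = 3, geom = 1

Step 1 — factor the characteristic polynomial to read off the algebraic multiplicities:
  χ_A(x) = (x + 2)^3

Step 2 — compute geometric multiplicities via the rank-nullity identity g(λ) = n − rank(A − λI):
  rank(A − (-2)·I) = 2, so dim ker(A − (-2)·I) = n − 2 = 1

Summary:
  λ = -2: algebraic multiplicity = 3, geometric multiplicity = 1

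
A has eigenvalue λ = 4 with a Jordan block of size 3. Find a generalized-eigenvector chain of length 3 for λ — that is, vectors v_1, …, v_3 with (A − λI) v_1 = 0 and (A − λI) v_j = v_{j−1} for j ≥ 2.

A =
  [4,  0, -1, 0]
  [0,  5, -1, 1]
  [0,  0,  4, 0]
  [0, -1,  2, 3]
A Jordan chain for λ = 4 of length 3:
v_1 = (0, 1, 0, -1)ᵀ
v_2 = (-1, -1, 0, 2)ᵀ
v_3 = (0, 0, 1, 0)ᵀ

Let N = A − (4)·I. We want v_3 with N^3 v_3 = 0 but N^2 v_3 ≠ 0; then v_{j-1} := N · v_j for j = 3, …, 2.

Pick v_3 = (0, 0, 1, 0)ᵀ.
Then v_2 = N · v_3 = (-1, -1, 0, 2)ᵀ.
Then v_1 = N · v_2 = (0, 1, 0, -1)ᵀ.

Sanity check: (A − (4)·I) v_1 = (0, 0, 0, 0)ᵀ = 0. ✓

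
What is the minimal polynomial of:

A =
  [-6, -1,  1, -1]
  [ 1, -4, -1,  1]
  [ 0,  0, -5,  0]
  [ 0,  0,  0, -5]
x^2 + 10*x + 25

The characteristic polynomial is χ_A(x) = (x + 5)^4, so the eigenvalues are known. The minimal polynomial is
  m_A(x) = Π_λ (x − λ)^{k_λ}
where k_λ is the size of the *largest* Jordan block for λ (equivalently, the smallest k with (A − λI)^k v = 0 for every generalised eigenvector v of λ).

  λ = -5: largest Jordan block has size 2, contributing (x + 5)^2

So m_A(x) = (x + 5)^2 = x^2 + 10*x + 25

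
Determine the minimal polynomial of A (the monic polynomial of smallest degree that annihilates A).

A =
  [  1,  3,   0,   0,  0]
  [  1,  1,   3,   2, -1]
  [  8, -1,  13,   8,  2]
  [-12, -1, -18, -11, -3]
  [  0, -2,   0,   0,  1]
x^3 - 3*x^2 + 3*x - 1

The characteristic polynomial is χ_A(x) = (x - 1)^5, so the eigenvalues are known. The minimal polynomial is
  m_A(x) = Π_λ (x − λ)^{k_λ}
where k_λ is the size of the *largest* Jordan block for λ (equivalently, the smallest k with (A − λI)^k v = 0 for every generalised eigenvector v of λ).

  λ = 1: largest Jordan block has size 3, contributing (x − 1)^3

So m_A(x) = (x - 1)^3 = x^3 - 3*x^2 + 3*x - 1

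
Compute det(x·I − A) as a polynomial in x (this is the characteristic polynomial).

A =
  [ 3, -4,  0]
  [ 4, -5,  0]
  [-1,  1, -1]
x^3 + 3*x^2 + 3*x + 1

Expanding det(x·I − A) (e.g. by cofactor expansion or by noting that A is similar to its Jordan form J, which has the same characteristic polynomial as A) gives
  χ_A(x) = x^3 + 3*x^2 + 3*x + 1
which factors as (x + 1)^3. The eigenvalues (with algebraic multiplicities) are λ = -1 with multiplicity 3.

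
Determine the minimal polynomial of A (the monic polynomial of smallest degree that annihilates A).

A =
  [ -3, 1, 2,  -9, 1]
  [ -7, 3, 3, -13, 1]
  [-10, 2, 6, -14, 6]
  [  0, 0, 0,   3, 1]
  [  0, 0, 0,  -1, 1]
x^3 - 6*x^2 + 12*x - 8

The characteristic polynomial is χ_A(x) = (x - 2)^5, so the eigenvalues are known. The minimal polynomial is
  m_A(x) = Π_λ (x − λ)^{k_λ}
where k_λ is the size of the *largest* Jordan block for λ (equivalently, the smallest k with (A − λI)^k v = 0 for every generalised eigenvector v of λ).

  λ = 2: largest Jordan block has size 3, contributing (x − 2)^3

So m_A(x) = (x - 2)^3 = x^3 - 6*x^2 + 12*x - 8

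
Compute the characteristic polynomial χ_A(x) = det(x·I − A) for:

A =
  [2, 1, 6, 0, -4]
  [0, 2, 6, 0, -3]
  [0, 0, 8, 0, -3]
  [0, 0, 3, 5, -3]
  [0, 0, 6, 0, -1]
x^5 - 16*x^4 + 97*x^3 - 278*x^2 + 380*x - 200

Expanding det(x·I − A) (e.g. by cofactor expansion or by noting that A is similar to its Jordan form J, which has the same characteristic polynomial as A) gives
  χ_A(x) = x^5 - 16*x^4 + 97*x^3 - 278*x^2 + 380*x - 200
which factors as (x - 5)^2*(x - 2)^3. The eigenvalues (with algebraic multiplicities) are λ = 2 with multiplicity 3, λ = 5 with multiplicity 2.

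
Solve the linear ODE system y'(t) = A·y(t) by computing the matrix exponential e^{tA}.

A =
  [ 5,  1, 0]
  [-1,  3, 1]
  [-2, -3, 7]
e^{tA} =
  [-t^2*exp(5*t)/2 + exp(5*t), -t^2*exp(5*t) + t*exp(5*t), t^2*exp(5*t)/2]
  [-t*exp(5*t), -2*t*exp(5*t) + exp(5*t), t*exp(5*t)]
  [-t^2*exp(5*t)/2 - 2*t*exp(5*t), -t^2*exp(5*t) - 3*t*exp(5*t), t^2*exp(5*t)/2 + 2*t*exp(5*t) + exp(5*t)]

Strategy: write A = P · J · P⁻¹ where J is a Jordan canonical form, so e^{tA} = P · e^{tJ} · P⁻¹, and e^{tJ} can be computed block-by-block.

A has Jordan form
J =
  [5, 1, 0]
  [0, 5, 1]
  [0, 0, 5]
(up to reordering of blocks).

Per-block formulas:
  For a 3×3 Jordan block J_3(5): exp(t · J_3(5)) = e^(5t)·(I + t·N + (t^2/2)·N^2), where N is the 3×3 nilpotent shift.

After assembling e^{tJ} and conjugating by P, we get:

e^{tA} =
  [-t^2*exp(5*t)/2 + exp(5*t), -t^2*exp(5*t) + t*exp(5*t), t^2*exp(5*t)/2]
  [-t*exp(5*t), -2*t*exp(5*t) + exp(5*t), t*exp(5*t)]
  [-t^2*exp(5*t)/2 - 2*t*exp(5*t), -t^2*exp(5*t) - 3*t*exp(5*t), t^2*exp(5*t)/2 + 2*t*exp(5*t) + exp(5*t)]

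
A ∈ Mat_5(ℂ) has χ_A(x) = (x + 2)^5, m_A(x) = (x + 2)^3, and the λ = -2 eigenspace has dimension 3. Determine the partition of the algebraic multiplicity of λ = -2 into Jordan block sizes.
Block sizes for λ = -2: [3, 1, 1]

Step 1 — from the characteristic polynomial, algebraic multiplicity of λ = -2 is 5. From dim ker(A − (-2)·I) = 3, there are exactly 3 Jordan blocks for λ = -2.
Step 2 — from the minimal polynomial, the factor (x + 2)^3 tells us the largest block for λ = -2 has size 3.
Step 3 — with total size 5, 3 blocks, and largest block 3, the block sizes (in nonincreasing order) are [3, 1, 1].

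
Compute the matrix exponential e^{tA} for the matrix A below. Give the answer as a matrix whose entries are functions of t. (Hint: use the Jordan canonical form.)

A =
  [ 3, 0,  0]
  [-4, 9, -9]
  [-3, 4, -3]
e^{tA} =
  [exp(3*t), 0, 0]
  [3*t^2*exp(3*t)/2 - 4*t*exp(3*t), 6*t*exp(3*t) + exp(3*t), -9*t*exp(3*t)]
  [t^2*exp(3*t) - 3*t*exp(3*t), 4*t*exp(3*t), -6*t*exp(3*t) + exp(3*t)]

Strategy: write A = P · J · P⁻¹ where J is a Jordan canonical form, so e^{tA} = P · e^{tJ} · P⁻¹, and e^{tJ} can be computed block-by-block.

A has Jordan form
J =
  [3, 1, 0]
  [0, 3, 1]
  [0, 0, 3]
(up to reordering of blocks).

Per-block formulas:
  For a 3×3 Jordan block J_3(3): exp(t · J_3(3)) = e^(3t)·(I + t·N + (t^2/2)·N^2), where N is the 3×3 nilpotent shift.

After assembling e^{tJ} and conjugating by P, we get:

e^{tA} =
  [exp(3*t), 0, 0]
  [3*t^2*exp(3*t)/2 - 4*t*exp(3*t), 6*t*exp(3*t) + exp(3*t), -9*t*exp(3*t)]
  [t^2*exp(3*t) - 3*t*exp(3*t), 4*t*exp(3*t), -6*t*exp(3*t) + exp(3*t)]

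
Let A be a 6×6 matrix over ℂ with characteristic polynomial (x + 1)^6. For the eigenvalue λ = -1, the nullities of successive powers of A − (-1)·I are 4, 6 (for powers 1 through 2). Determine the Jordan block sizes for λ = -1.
Block sizes for λ = -1: [2, 2, 1, 1]

From the dimensions of kernels of powers, the number of Jordan blocks of size at least j is d_j − d_{j−1} where d_j = dim ker(N^j) (with d_0 = 0). Computing the differences gives [4, 2].
The number of blocks of size exactly k is (#blocks of size ≥ k) − (#blocks of size ≥ k + 1), so the partition is: 2 block(s) of size 1, 2 block(s) of size 2.
In nonincreasing order the block sizes are [2, 2, 1, 1].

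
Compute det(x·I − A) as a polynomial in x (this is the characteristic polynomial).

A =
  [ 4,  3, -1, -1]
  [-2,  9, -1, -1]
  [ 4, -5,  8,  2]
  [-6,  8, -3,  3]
x^4 - 24*x^3 + 216*x^2 - 864*x + 1296

Expanding det(x·I − A) (e.g. by cofactor expansion or by noting that A is similar to its Jordan form J, which has the same characteristic polynomial as A) gives
  χ_A(x) = x^4 - 24*x^3 + 216*x^2 - 864*x + 1296
which factors as (x - 6)^4. The eigenvalues (with algebraic multiplicities) are λ = 6 with multiplicity 4.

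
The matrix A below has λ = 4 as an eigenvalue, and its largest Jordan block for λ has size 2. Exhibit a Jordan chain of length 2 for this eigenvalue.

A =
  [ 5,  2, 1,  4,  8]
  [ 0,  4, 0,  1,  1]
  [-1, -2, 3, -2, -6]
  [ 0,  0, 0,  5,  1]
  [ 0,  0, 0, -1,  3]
A Jordan chain for λ = 4 of length 2:
v_1 = (1, 0, -1, 0, 0)ᵀ
v_2 = (1, 0, 0, 0, 0)ᵀ

Let N = A − (4)·I. We want v_2 with N^2 v_2 = 0 but N^1 v_2 ≠ 0; then v_{j-1} := N · v_j for j = 2, …, 2.

Pick v_2 = (1, 0, 0, 0, 0)ᵀ.
Then v_1 = N · v_2 = (1, 0, -1, 0, 0)ᵀ.

Sanity check: (A − (4)·I) v_1 = (0, 0, 0, 0, 0)ᵀ = 0. ✓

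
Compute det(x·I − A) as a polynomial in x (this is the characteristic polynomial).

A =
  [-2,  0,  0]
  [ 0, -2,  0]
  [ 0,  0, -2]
x^3 + 6*x^2 + 12*x + 8

Expanding det(x·I − A) (e.g. by cofactor expansion or by noting that A is similar to its Jordan form J, which has the same characteristic polynomial as A) gives
  χ_A(x) = x^3 + 6*x^2 + 12*x + 8
which factors as (x + 2)^3. The eigenvalues (with algebraic multiplicities) are λ = -2 with multiplicity 3.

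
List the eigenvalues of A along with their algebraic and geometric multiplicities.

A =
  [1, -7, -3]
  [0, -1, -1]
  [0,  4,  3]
λ = 1: alg = 3, geom = 1

Step 1 — factor the characteristic polynomial to read off the algebraic multiplicities:
  χ_A(x) = (x - 1)^3

Step 2 — compute geometric multiplicities via the rank-nullity identity g(λ) = n − rank(A − λI):
  rank(A − (1)·I) = 2, so dim ker(A − (1)·I) = n − 2 = 1

Summary:
  λ = 1: algebraic multiplicity = 3, geometric multiplicity = 1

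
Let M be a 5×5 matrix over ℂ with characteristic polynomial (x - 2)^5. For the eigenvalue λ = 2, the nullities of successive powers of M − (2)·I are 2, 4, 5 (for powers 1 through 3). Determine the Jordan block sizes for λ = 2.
Block sizes for λ = 2: [3, 2]

From the dimensions of kernels of powers, the number of Jordan blocks of size at least j is d_j − d_{j−1} where d_j = dim ker(N^j) (with d_0 = 0). Computing the differences gives [2, 2, 1].
The number of blocks of size exactly k is (#blocks of size ≥ k) − (#blocks of size ≥ k + 1), so the partition is: 1 block(s) of size 2, 1 block(s) of size 3.
In nonincreasing order the block sizes are [3, 2].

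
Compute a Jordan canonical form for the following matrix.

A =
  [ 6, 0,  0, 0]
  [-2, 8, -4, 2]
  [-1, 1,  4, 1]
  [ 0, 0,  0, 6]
J_2(6) ⊕ J_1(6) ⊕ J_1(6)

The characteristic polynomial is
  det(x·I − A) = x^4 - 24*x^3 + 216*x^2 - 864*x + 1296 = (x - 6)^4

Eigenvalues and multiplicities (the geometric multiplicity of λ is n − rank(A − λI), which equals the number of Jordan blocks for λ):
  λ = 6: algebraic multiplicity = 4, geometric multiplicity = 3

Determining the block sizes for each eigenvalue:
  λ = 6: 3 blocks summing to 4 forces exactly one block of size 2 and the rest size 1 → block sizes [2, 1, 1]

Assembling the blocks gives a Jordan form
J =
  [6, 1, 0, 0]
  [0, 6, 0, 0]
  [0, 0, 6, 0]
  [0, 0, 0, 6]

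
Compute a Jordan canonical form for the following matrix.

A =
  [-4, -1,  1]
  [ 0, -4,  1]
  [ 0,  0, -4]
J_3(-4)

The characteristic polynomial is
  det(x·I − A) = x^3 + 12*x^2 + 48*x + 64 = (x + 4)^3

Eigenvalues and multiplicities (the geometric multiplicity of λ is n − rank(A − λI), which equals the number of Jordan blocks for λ):
  λ = -4: algebraic multiplicity = 3, geometric multiplicity = 1

Determining the block sizes for each eigenvalue:
  λ = -4: one block (gm = 1), so the single block has size am = 3 → block sizes [3]

Assembling the blocks gives a Jordan form
J =
  [-4,  1,  0]
  [ 0, -4,  1]
  [ 0,  0, -4]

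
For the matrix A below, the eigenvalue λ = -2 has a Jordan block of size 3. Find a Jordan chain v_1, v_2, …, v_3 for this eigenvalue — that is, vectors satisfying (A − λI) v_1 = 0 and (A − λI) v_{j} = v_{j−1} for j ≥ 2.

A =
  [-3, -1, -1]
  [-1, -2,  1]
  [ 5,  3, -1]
A Jordan chain for λ = -2 of length 3:
v_1 = (-3, 6, -3)ᵀ
v_2 = (-1, -1, 5)ᵀ
v_3 = (1, 0, 0)ᵀ

Let N = A − (-2)·I. We want v_3 with N^3 v_3 = 0 but N^2 v_3 ≠ 0; then v_{j-1} := N · v_j for j = 3, …, 2.

Pick v_3 = (1, 0, 0)ᵀ.
Then v_2 = N · v_3 = (-1, -1, 5)ᵀ.
Then v_1 = N · v_2 = (-3, 6, -3)ᵀ.

Sanity check: (A − (-2)·I) v_1 = (0, 0, 0)ᵀ = 0. ✓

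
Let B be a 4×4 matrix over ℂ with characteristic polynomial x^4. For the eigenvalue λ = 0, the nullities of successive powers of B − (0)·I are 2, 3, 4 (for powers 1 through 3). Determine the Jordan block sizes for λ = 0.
Block sizes for λ = 0: [3, 1]

From the dimensions of kernels of powers, the number of Jordan blocks of size at least j is d_j − d_{j−1} where d_j = dim ker(N^j) (with d_0 = 0). Computing the differences gives [2, 1, 1].
The number of blocks of size exactly k is (#blocks of size ≥ k) − (#blocks of size ≥ k + 1), so the partition is: 1 block(s) of size 1, 1 block(s) of size 3.
In nonincreasing order the block sizes are [3, 1].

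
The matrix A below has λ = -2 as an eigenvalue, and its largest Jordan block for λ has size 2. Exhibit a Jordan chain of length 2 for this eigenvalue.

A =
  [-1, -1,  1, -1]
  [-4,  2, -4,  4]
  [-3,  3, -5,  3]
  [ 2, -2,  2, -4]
A Jordan chain for λ = -2 of length 2:
v_1 = (1, -4, -3, 2)ᵀ
v_2 = (1, 0, 0, 0)ᵀ

Let N = A − (-2)·I. We want v_2 with N^2 v_2 = 0 but N^1 v_2 ≠ 0; then v_{j-1} := N · v_j for j = 2, …, 2.

Pick v_2 = (1, 0, 0, 0)ᵀ.
Then v_1 = N · v_2 = (1, -4, -3, 2)ᵀ.

Sanity check: (A − (-2)·I) v_1 = (0, 0, 0, 0)ᵀ = 0. ✓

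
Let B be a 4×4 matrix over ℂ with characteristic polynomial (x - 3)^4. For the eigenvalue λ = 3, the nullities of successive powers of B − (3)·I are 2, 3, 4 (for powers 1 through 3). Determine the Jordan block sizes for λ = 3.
Block sizes for λ = 3: [3, 1]

From the dimensions of kernels of powers, the number of Jordan blocks of size at least j is d_j − d_{j−1} where d_j = dim ker(N^j) (with d_0 = 0). Computing the differences gives [2, 1, 1].
The number of blocks of size exactly k is (#blocks of size ≥ k) − (#blocks of size ≥ k + 1), so the partition is: 1 block(s) of size 1, 1 block(s) of size 3.
In nonincreasing order the block sizes are [3, 1].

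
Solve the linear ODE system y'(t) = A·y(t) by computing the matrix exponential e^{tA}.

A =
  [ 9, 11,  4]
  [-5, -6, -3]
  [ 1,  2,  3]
e^{tA} =
  [-t^2*exp(2*t) + 7*t*exp(2*t) + exp(2*t), -3*t^2*exp(2*t)/2 + 11*t*exp(2*t), -t^2*exp(2*t)/2 + 4*t*exp(2*t)]
  [t^2*exp(2*t) - 5*t*exp(2*t), 3*t^2*exp(2*t)/2 - 8*t*exp(2*t) + exp(2*t), t^2*exp(2*t)/2 - 3*t*exp(2*t)]
  [-t^2*exp(2*t) + t*exp(2*t), -3*t^2*exp(2*t)/2 + 2*t*exp(2*t), -t^2*exp(2*t)/2 + t*exp(2*t) + exp(2*t)]

Strategy: write A = P · J · P⁻¹ where J is a Jordan canonical form, so e^{tA} = P · e^{tJ} · P⁻¹, and e^{tJ} can be computed block-by-block.

A has Jordan form
J =
  [2, 1, 0]
  [0, 2, 1]
  [0, 0, 2]
(up to reordering of blocks).

Per-block formulas:
  For a 3×3 Jordan block J_3(2): exp(t · J_3(2)) = e^(2t)·(I + t·N + (t^2/2)·N^2), where N is the 3×3 nilpotent shift.

After assembling e^{tJ} and conjugating by P, we get:

e^{tA} =
  [-t^2*exp(2*t) + 7*t*exp(2*t) + exp(2*t), -3*t^2*exp(2*t)/2 + 11*t*exp(2*t), -t^2*exp(2*t)/2 + 4*t*exp(2*t)]
  [t^2*exp(2*t) - 5*t*exp(2*t), 3*t^2*exp(2*t)/2 - 8*t*exp(2*t) + exp(2*t), t^2*exp(2*t)/2 - 3*t*exp(2*t)]
  [-t^2*exp(2*t) + t*exp(2*t), -3*t^2*exp(2*t)/2 + 2*t*exp(2*t), -t^2*exp(2*t)/2 + t*exp(2*t) + exp(2*t)]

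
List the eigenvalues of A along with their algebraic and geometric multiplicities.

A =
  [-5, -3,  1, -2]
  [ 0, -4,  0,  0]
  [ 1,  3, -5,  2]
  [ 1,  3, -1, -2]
λ = -4: alg = 4, geom = 3

Step 1 — factor the characteristic polynomial to read off the algebraic multiplicities:
  χ_A(x) = (x + 4)^4

Step 2 — compute geometric multiplicities via the rank-nullity identity g(λ) = n − rank(A − λI):
  rank(A − (-4)·I) = 1, so dim ker(A − (-4)·I) = n − 1 = 3

Summary:
  λ = -4: algebraic multiplicity = 4, geometric multiplicity = 3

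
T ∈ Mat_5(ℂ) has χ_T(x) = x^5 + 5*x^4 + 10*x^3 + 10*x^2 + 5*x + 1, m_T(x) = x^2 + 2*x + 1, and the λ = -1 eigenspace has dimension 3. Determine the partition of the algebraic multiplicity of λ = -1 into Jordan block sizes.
Block sizes for λ = -1: [2, 2, 1]

Step 1 — from the characteristic polynomial, algebraic multiplicity of λ = -1 is 5. From dim ker(T − (-1)·I) = 3, there are exactly 3 Jordan blocks for λ = -1.
Step 2 — from the minimal polynomial, the factor (x + 1)^2 tells us the largest block for λ = -1 has size 2.
Step 3 — with total size 5, 3 blocks, and largest block 2, the block sizes (in nonincreasing order) are [2, 2, 1].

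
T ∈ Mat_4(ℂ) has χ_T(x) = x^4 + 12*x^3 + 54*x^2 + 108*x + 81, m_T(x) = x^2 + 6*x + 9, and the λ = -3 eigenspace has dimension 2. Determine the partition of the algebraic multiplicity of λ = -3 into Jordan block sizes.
Block sizes for λ = -3: [2, 2]

Step 1 — from the characteristic polynomial, algebraic multiplicity of λ = -3 is 4. From dim ker(T − (-3)·I) = 2, there are exactly 2 Jordan blocks for λ = -3.
Step 2 — from the minimal polynomial, the factor (x + 3)^2 tells us the largest block for λ = -3 has size 2.
Step 3 — with total size 4, 2 blocks, and largest block 2, the block sizes (in nonincreasing order) are [2, 2].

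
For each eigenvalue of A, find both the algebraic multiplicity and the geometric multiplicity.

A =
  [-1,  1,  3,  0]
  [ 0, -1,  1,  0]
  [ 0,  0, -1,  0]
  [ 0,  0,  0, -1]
λ = -1: alg = 4, geom = 2

Step 1 — factor the characteristic polynomial to read off the algebraic multiplicities:
  χ_A(x) = (x + 1)^4

Step 2 — compute geometric multiplicities via the rank-nullity identity g(λ) = n − rank(A − λI):
  rank(A − (-1)·I) = 2, so dim ker(A − (-1)·I) = n − 2 = 2

Summary:
  λ = -1: algebraic multiplicity = 4, geometric multiplicity = 2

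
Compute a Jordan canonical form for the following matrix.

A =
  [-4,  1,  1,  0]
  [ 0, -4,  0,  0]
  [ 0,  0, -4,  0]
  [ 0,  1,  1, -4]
J_2(-4) ⊕ J_1(-4) ⊕ J_1(-4)

The characteristic polynomial is
  det(x·I − A) = x^4 + 16*x^3 + 96*x^2 + 256*x + 256 = (x + 4)^4

Eigenvalues and multiplicities (the geometric multiplicity of λ is n − rank(A − λI), which equals the number of Jordan blocks for λ):
  λ = -4: algebraic multiplicity = 4, geometric multiplicity = 3

Determining the block sizes for each eigenvalue:
  λ = -4: 3 blocks summing to 4 forces exactly one block of size 2 and the rest size 1 → block sizes [2, 1, 1]

Assembling the blocks gives a Jordan form
J =
  [-4,  1,  0,  0]
  [ 0, -4,  0,  0]
  [ 0,  0, -4,  0]
  [ 0,  0,  0, -4]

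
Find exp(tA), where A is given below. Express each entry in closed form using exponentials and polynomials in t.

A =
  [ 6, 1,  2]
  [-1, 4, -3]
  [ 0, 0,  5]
e^{tA} =
  [t*exp(5*t) + exp(5*t), t*exp(5*t), -t^2*exp(5*t)/2 + 2*t*exp(5*t)]
  [-t*exp(5*t), -t*exp(5*t) + exp(5*t), t^2*exp(5*t)/2 - 3*t*exp(5*t)]
  [0, 0, exp(5*t)]

Strategy: write A = P · J · P⁻¹ where J is a Jordan canonical form, so e^{tA} = P · e^{tJ} · P⁻¹, and e^{tJ} can be computed block-by-block.

A has Jordan form
J =
  [5, 1, 0]
  [0, 5, 1]
  [0, 0, 5]
(up to reordering of blocks).

Per-block formulas:
  For a 3×3 Jordan block J_3(5): exp(t · J_3(5)) = e^(5t)·(I + t·N + (t^2/2)·N^2), where N is the 3×3 nilpotent shift.

After assembling e^{tJ} and conjugating by P, we get:

e^{tA} =
  [t*exp(5*t) + exp(5*t), t*exp(5*t), -t^2*exp(5*t)/2 + 2*t*exp(5*t)]
  [-t*exp(5*t), -t*exp(5*t) + exp(5*t), t^2*exp(5*t)/2 - 3*t*exp(5*t)]
  [0, 0, exp(5*t)]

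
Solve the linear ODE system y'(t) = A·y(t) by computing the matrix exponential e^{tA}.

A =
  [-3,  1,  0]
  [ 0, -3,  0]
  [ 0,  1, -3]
e^{tA} =
  [exp(-3*t), t*exp(-3*t), 0]
  [0, exp(-3*t), 0]
  [0, t*exp(-3*t), exp(-3*t)]

Strategy: write A = P · J · P⁻¹ where J is a Jordan canonical form, so e^{tA} = P · e^{tJ} · P⁻¹, and e^{tJ} can be computed block-by-block.

A has Jordan form
J =
  [-3,  1,  0]
  [ 0, -3,  0]
  [ 0,  0, -3]
(up to reordering of blocks).

Per-block formulas:
  For a 1×1 block at λ = -3: exp(t · [-3]) = [e^(-3t)].
  For a 2×2 Jordan block J_2(-3): exp(t · J_2(-3)) = e^(-3t)·(I + t·N), where N is the 2×2 nilpotent shift.

After assembling e^{tJ} and conjugating by P, we get:

e^{tA} =
  [exp(-3*t), t*exp(-3*t), 0]
  [0, exp(-3*t), 0]
  [0, t*exp(-3*t), exp(-3*t)]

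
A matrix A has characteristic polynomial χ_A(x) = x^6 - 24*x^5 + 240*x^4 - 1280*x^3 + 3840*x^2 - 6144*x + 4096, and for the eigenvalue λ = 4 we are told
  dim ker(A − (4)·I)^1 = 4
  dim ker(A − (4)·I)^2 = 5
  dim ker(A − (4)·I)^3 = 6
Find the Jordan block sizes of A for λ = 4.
Block sizes for λ = 4: [3, 1, 1, 1]

From the dimensions of kernels of powers, the number of Jordan blocks of size at least j is d_j − d_{j−1} where d_j = dim ker(N^j) (with d_0 = 0). Computing the differences gives [4, 1, 1].
The number of blocks of size exactly k is (#blocks of size ≥ k) − (#blocks of size ≥ k + 1), so the partition is: 3 block(s) of size 1, 1 block(s) of size 3.
In nonincreasing order the block sizes are [3, 1, 1, 1].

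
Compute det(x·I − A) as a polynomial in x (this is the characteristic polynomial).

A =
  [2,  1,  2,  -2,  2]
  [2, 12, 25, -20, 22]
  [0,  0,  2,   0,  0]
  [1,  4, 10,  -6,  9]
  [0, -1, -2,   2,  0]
x^5 - 10*x^4 + 40*x^3 - 80*x^2 + 80*x - 32

Expanding det(x·I − A) (e.g. by cofactor expansion or by noting that A is similar to its Jordan form J, which has the same characteristic polynomial as A) gives
  χ_A(x) = x^5 - 10*x^4 + 40*x^3 - 80*x^2 + 80*x - 32
which factors as (x - 2)^5. The eigenvalues (with algebraic multiplicities) are λ = 2 with multiplicity 5.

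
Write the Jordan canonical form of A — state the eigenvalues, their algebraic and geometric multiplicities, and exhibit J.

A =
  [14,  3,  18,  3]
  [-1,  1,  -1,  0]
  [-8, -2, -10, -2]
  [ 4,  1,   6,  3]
J_3(2) ⊕ J_1(2)

The characteristic polynomial is
  det(x·I − A) = x^4 - 8*x^3 + 24*x^2 - 32*x + 16 = (x - 2)^4

Eigenvalues and multiplicities (the geometric multiplicity of λ is n − rank(A − λI), which equals the number of Jordan blocks for λ):
  λ = 2: algebraic multiplicity = 4, geometric multiplicity = 2

Determining the block sizes for each eigenvalue:
  λ = 2: with am = 4 and gm = 2, the partition is not yet determined (e.g. several partitions of 4 into 2 parts exist). Let N = A − (2)·I. Computing rank(N^1) = 2, rank(N^2) = 1, rank(N^3) = 0; the number of blocks of size ≥ j is rank(N^{j−1}) − rank(N^j), giving [2, 1, 1]. So we have 1 block(s) of size 3, 1 block(s) of size 1 → block sizes [3, 1]

Assembling the blocks gives a Jordan form
J =
  [2, 1, 0, 0]
  [0, 2, 1, 0]
  [0, 0, 2, 0]
  [0, 0, 0, 2]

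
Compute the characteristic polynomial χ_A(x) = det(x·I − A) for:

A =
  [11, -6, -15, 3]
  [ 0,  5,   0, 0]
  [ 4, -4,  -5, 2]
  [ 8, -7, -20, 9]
x^4 - 20*x^3 + 150*x^2 - 500*x + 625

Expanding det(x·I − A) (e.g. by cofactor expansion or by noting that A is similar to its Jordan form J, which has the same characteristic polynomial as A) gives
  χ_A(x) = x^4 - 20*x^3 + 150*x^2 - 500*x + 625
which factors as (x - 5)^4. The eigenvalues (with algebraic multiplicities) are λ = 5 with multiplicity 4.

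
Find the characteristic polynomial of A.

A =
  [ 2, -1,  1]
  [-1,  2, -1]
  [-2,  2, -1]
x^3 - 3*x^2 + 3*x - 1

Expanding det(x·I − A) (e.g. by cofactor expansion or by noting that A is similar to its Jordan form J, which has the same characteristic polynomial as A) gives
  χ_A(x) = x^3 - 3*x^2 + 3*x - 1
which factors as (x - 1)^3. The eigenvalues (with algebraic multiplicities) are λ = 1 with multiplicity 3.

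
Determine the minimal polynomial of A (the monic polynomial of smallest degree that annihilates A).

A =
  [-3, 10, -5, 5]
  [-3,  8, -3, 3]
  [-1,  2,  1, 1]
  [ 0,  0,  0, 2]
x^2 - 4*x + 4

The characteristic polynomial is χ_A(x) = (x - 2)^4, so the eigenvalues are known. The minimal polynomial is
  m_A(x) = Π_λ (x − λ)^{k_λ}
where k_λ is the size of the *largest* Jordan block for λ (equivalently, the smallest k with (A − λI)^k v = 0 for every generalised eigenvector v of λ).

  λ = 2: largest Jordan block has size 2, contributing (x − 2)^2

So m_A(x) = (x - 2)^2 = x^2 - 4*x + 4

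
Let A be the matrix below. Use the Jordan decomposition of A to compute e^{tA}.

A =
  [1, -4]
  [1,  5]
e^{tA} =
  [-2*t*exp(3*t) + exp(3*t), -4*t*exp(3*t)]
  [t*exp(3*t), 2*t*exp(3*t) + exp(3*t)]

Strategy: write A = P · J · P⁻¹ where J is a Jordan canonical form, so e^{tA} = P · e^{tJ} · P⁻¹, and e^{tJ} can be computed block-by-block.

A has Jordan form
J =
  [3, 1]
  [0, 3]
(up to reordering of blocks).

Per-block formulas:
  For a 2×2 Jordan block J_2(3): exp(t · J_2(3)) = e^(3t)·(I + t·N), where N is the 2×2 nilpotent shift.

After assembling e^{tJ} and conjugating by P, we get:

e^{tA} =
  [-2*t*exp(3*t) + exp(3*t), -4*t*exp(3*t)]
  [t*exp(3*t), 2*t*exp(3*t) + exp(3*t)]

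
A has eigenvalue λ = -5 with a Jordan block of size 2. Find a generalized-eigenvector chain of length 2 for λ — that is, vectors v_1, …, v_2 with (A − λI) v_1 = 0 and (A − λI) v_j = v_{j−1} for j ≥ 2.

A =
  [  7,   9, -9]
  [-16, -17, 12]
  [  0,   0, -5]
A Jordan chain for λ = -5 of length 2:
v_1 = (12, -16, 0)ᵀ
v_2 = (1, 0, 0)ᵀ

Let N = A − (-5)·I. We want v_2 with N^2 v_2 = 0 but N^1 v_2 ≠ 0; then v_{j-1} := N · v_j for j = 2, …, 2.

Pick v_2 = (1, 0, 0)ᵀ.
Then v_1 = N · v_2 = (12, -16, 0)ᵀ.

Sanity check: (A − (-5)·I) v_1 = (0, 0, 0)ᵀ = 0. ✓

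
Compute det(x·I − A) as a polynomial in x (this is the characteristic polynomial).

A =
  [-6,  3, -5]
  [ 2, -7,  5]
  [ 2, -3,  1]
x^3 + 12*x^2 + 48*x + 64

Expanding det(x·I − A) (e.g. by cofactor expansion or by noting that A is similar to its Jordan form J, which has the same characteristic polynomial as A) gives
  χ_A(x) = x^3 + 12*x^2 + 48*x + 64
which factors as (x + 4)^3. The eigenvalues (with algebraic multiplicities) are λ = -4 with multiplicity 3.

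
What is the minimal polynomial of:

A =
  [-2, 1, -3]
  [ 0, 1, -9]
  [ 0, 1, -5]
x^2 + 4*x + 4

The characteristic polynomial is χ_A(x) = (x + 2)^3, so the eigenvalues are known. The minimal polynomial is
  m_A(x) = Π_λ (x − λ)^{k_λ}
where k_λ is the size of the *largest* Jordan block for λ (equivalently, the smallest k with (A − λI)^k v = 0 for every generalised eigenvector v of λ).

  λ = -2: largest Jordan block has size 2, contributing (x + 2)^2

So m_A(x) = (x + 2)^2 = x^2 + 4*x + 4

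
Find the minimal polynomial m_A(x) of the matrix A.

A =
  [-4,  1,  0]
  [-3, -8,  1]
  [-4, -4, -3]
x^3 + 15*x^2 + 75*x + 125

The characteristic polynomial is χ_A(x) = (x + 5)^3, so the eigenvalues are known. The minimal polynomial is
  m_A(x) = Π_λ (x − λ)^{k_λ}
where k_λ is the size of the *largest* Jordan block for λ (equivalently, the smallest k with (A − λI)^k v = 0 for every generalised eigenvector v of λ).

  λ = -5: largest Jordan block has size 3, contributing (x + 5)^3

So m_A(x) = (x + 5)^3 = x^3 + 15*x^2 + 75*x + 125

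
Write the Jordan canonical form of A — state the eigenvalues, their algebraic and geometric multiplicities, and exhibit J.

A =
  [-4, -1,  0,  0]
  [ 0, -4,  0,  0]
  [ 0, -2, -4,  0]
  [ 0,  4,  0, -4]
J_2(-4) ⊕ J_1(-4) ⊕ J_1(-4)

The characteristic polynomial is
  det(x·I − A) = x^4 + 16*x^3 + 96*x^2 + 256*x + 256 = (x + 4)^4

Eigenvalues and multiplicities (the geometric multiplicity of λ is n − rank(A − λI), which equals the number of Jordan blocks for λ):
  λ = -4: algebraic multiplicity = 4, geometric multiplicity = 3

Determining the block sizes for each eigenvalue:
  λ = -4: 3 blocks summing to 4 forces exactly one block of size 2 and the rest size 1 → block sizes [2, 1, 1]

Assembling the blocks gives a Jordan form
J =
  [-4,  1,  0,  0]
  [ 0, -4,  0,  0]
  [ 0,  0, -4,  0]
  [ 0,  0,  0, -4]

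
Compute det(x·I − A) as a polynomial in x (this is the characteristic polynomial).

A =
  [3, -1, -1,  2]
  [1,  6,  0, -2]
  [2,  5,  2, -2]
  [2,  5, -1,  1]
x^4 - 12*x^3 + 54*x^2 - 108*x + 81

Expanding det(x·I − A) (e.g. by cofactor expansion or by noting that A is similar to its Jordan form J, which has the same characteristic polynomial as A) gives
  χ_A(x) = x^4 - 12*x^3 + 54*x^2 - 108*x + 81
which factors as (x - 3)^4. The eigenvalues (with algebraic multiplicities) are λ = 3 with multiplicity 4.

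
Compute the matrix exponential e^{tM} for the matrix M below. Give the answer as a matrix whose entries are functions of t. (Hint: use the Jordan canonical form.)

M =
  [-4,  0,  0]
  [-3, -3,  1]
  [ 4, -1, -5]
e^{tM} =
  [exp(-4*t), 0, 0]
  [t^2*exp(-4*t)/2 - 3*t*exp(-4*t), t*exp(-4*t) + exp(-4*t), t*exp(-4*t)]
  [-t^2*exp(-4*t)/2 + 4*t*exp(-4*t), -t*exp(-4*t), -t*exp(-4*t) + exp(-4*t)]

Strategy: write M = P · J · P⁻¹ where J is a Jordan canonical form, so e^{tM} = P · e^{tJ} · P⁻¹, and e^{tJ} can be computed block-by-block.

M has Jordan form
J =
  [-4,  1,  0]
  [ 0, -4,  1]
  [ 0,  0, -4]
(up to reordering of blocks).

Per-block formulas:
  For a 3×3 Jordan block J_3(-4): exp(t · J_3(-4)) = e^(-4t)·(I + t·N + (t^2/2)·N^2), where N is the 3×3 nilpotent shift.

After assembling e^{tJ} and conjugating by P, we get:

e^{tM} =
  [exp(-4*t), 0, 0]
  [t^2*exp(-4*t)/2 - 3*t*exp(-4*t), t*exp(-4*t) + exp(-4*t), t*exp(-4*t)]
  [-t^2*exp(-4*t)/2 + 4*t*exp(-4*t), -t*exp(-4*t), -t*exp(-4*t) + exp(-4*t)]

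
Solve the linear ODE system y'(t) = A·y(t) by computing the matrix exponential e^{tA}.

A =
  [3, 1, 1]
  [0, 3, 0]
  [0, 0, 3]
e^{tA} =
  [exp(3*t), t*exp(3*t), t*exp(3*t)]
  [0, exp(3*t), 0]
  [0, 0, exp(3*t)]

Strategy: write A = P · J · P⁻¹ where J is a Jordan canonical form, so e^{tA} = P · e^{tJ} · P⁻¹, and e^{tJ} can be computed block-by-block.

A has Jordan form
J =
  [3, 1, 0]
  [0, 3, 0]
  [0, 0, 3]
(up to reordering of blocks).

Per-block formulas:
  For a 2×2 Jordan block J_2(3): exp(t · J_2(3)) = e^(3t)·(I + t·N), where N is the 2×2 nilpotent shift.
  For a 1×1 block at λ = 3: exp(t · [3]) = [e^(3t)].

After assembling e^{tJ} and conjugating by P, we get:

e^{tA} =
  [exp(3*t), t*exp(3*t), t*exp(3*t)]
  [0, exp(3*t), 0]
  [0, 0, exp(3*t)]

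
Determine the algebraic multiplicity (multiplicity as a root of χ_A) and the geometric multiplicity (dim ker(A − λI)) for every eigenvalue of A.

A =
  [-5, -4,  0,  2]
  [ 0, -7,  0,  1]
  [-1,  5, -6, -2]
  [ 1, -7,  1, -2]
λ = -5: alg = 4, geom = 2

Step 1 — factor the characteristic polynomial to read off the algebraic multiplicities:
  χ_A(x) = (x + 5)^4

Step 2 — compute geometric multiplicities via the rank-nullity identity g(λ) = n − rank(A − λI):
  rank(A − (-5)·I) = 2, so dim ker(A − (-5)·I) = n − 2 = 2

Summary:
  λ = -5: algebraic multiplicity = 4, geometric multiplicity = 2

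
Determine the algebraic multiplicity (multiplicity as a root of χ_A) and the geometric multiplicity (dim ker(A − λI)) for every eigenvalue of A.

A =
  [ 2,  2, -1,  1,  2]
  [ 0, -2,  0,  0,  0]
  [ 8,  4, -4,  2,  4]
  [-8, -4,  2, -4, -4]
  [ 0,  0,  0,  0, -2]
λ = -2: alg = 5, geom = 4

Step 1 — factor the characteristic polynomial to read off the algebraic multiplicities:
  χ_A(x) = (x + 2)^5

Step 2 — compute geometric multiplicities via the rank-nullity identity g(λ) = n − rank(A − λI):
  rank(A − (-2)·I) = 1, so dim ker(A − (-2)·I) = n − 1 = 4

Summary:
  λ = -2: algebraic multiplicity = 5, geometric multiplicity = 4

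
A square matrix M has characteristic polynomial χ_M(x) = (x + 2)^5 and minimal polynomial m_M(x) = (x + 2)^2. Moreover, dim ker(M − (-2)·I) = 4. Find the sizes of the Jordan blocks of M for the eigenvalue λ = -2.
Block sizes for λ = -2: [2, 1, 1, 1]

Step 1 — from the characteristic polynomial, algebraic multiplicity of λ = -2 is 5. From dim ker(M − (-2)·I) = 4, there are exactly 4 Jordan blocks for λ = -2.
Step 2 — from the minimal polynomial, the factor (x + 2)^2 tells us the largest block for λ = -2 has size 2.
Step 3 — with total size 5, 4 blocks, and largest block 2, the block sizes (in nonincreasing order) are [2, 1, 1, 1].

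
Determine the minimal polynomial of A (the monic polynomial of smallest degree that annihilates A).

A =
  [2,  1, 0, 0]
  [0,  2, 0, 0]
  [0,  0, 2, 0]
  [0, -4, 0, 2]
x^2 - 4*x + 4

The characteristic polynomial is χ_A(x) = (x - 2)^4, so the eigenvalues are known. The minimal polynomial is
  m_A(x) = Π_λ (x − λ)^{k_λ}
where k_λ is the size of the *largest* Jordan block for λ (equivalently, the smallest k with (A − λI)^k v = 0 for every generalised eigenvector v of λ).

  λ = 2: largest Jordan block has size 2, contributing (x − 2)^2

So m_A(x) = (x - 2)^2 = x^2 - 4*x + 4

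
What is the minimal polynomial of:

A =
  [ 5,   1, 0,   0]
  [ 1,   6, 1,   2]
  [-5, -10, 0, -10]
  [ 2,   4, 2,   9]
x^3 - 15*x^2 + 75*x - 125

The characteristic polynomial is χ_A(x) = (x - 5)^4, so the eigenvalues are known. The minimal polynomial is
  m_A(x) = Π_λ (x − λ)^{k_λ}
where k_λ is the size of the *largest* Jordan block for λ (equivalently, the smallest k with (A − λI)^k v = 0 for every generalised eigenvector v of λ).

  λ = 5: largest Jordan block has size 3, contributing (x − 5)^3

So m_A(x) = (x - 5)^3 = x^3 - 15*x^2 + 75*x - 125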